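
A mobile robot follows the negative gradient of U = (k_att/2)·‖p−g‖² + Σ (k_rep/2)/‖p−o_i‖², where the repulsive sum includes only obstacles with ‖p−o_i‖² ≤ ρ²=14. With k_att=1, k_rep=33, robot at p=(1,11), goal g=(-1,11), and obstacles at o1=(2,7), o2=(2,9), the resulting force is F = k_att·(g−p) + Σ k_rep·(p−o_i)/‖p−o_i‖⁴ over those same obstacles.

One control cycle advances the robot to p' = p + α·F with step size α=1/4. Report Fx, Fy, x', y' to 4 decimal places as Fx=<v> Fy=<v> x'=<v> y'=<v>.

F_att = 1·(g−p) = 1·(-2,0) = (-2.0000,0.0000)
o1: d²=17 > ρ²=14 → inactive
o2: d²=5 ≤ ρ²=14; F_rep = 33·(-1,2)/5² = (-1.3200,2.6400)
F = F_att + ΣF_rep = (-3.3200,2.6400)
p' = p + 1/4·F = (0.1700,11.6600)

Fx=-3.3200 Fy=2.6400 x'=0.1700 y'=11.6600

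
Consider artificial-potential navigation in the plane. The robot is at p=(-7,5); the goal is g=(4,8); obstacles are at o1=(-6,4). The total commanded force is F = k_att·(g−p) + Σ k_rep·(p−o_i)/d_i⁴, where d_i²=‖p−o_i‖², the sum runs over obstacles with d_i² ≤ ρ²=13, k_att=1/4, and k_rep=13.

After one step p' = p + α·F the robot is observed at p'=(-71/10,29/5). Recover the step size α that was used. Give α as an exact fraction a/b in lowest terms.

α = 1/5

F_att = 1/4·(g−p) = 1/4·(11,3) = (2.7500,0.7500)
o1: d²=2 ≤ ρ²=13; F_rep = 13·(-1,1)/2² = (-3.2500,3.2500)
F = F_att + ΣF_rep = (-0.5000,4.0000)
Δp = p'−p = (-0.1000,0.8000); α = Δx/Fx = (-1/10) / (-1/2) = 1/5
check: Δy/Fy = (4/5) / (4) = 1/5 ✓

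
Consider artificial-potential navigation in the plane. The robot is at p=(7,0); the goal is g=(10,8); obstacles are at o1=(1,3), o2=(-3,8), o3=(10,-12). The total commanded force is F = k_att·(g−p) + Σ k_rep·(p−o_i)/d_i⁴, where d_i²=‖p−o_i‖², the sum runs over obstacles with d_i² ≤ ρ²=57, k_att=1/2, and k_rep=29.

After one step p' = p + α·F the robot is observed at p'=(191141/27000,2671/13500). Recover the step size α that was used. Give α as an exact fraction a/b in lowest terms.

α = 1/20

F_att = 1/2·(g−p) = 1/2·(3,8) = (1.5000,4.0000)
o1: d²=45 ≤ ρ²=57; F_rep = 29·(6,-3)/45² = (0.0859,-0.0430)
o2: d²=164 > ρ²=57 → inactive
o3: d²=153 > ρ²=57 → inactive
F = F_att + ΣF_rep = (1.5859,3.9570)
Δp = p'−p = (0.0793,0.1979); α = Δx/Fx = (2141/27000) / (2141/1350) = 1/20
check: Δy/Fy = (2671/13500) / (2671/675) = 1/20 ✓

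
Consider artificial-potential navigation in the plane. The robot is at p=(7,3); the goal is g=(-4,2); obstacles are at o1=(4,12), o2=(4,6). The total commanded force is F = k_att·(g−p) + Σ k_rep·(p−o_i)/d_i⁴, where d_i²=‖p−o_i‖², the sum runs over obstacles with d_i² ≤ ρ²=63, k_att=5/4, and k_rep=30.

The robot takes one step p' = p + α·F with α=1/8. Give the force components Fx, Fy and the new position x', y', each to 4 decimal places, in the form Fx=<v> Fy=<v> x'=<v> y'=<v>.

Fx=-13.4722 Fy=-1.5278 x'=5.3160 y'=2.8090

F_att = 5/4·(g−p) = 5/4·(-11,-1) = (-13.7500,-1.2500)
o1: d²=90 > ρ²=63 → inactive
o2: d²=18 ≤ ρ²=63; F_rep = 30·(3,-3)/18² = (0.2778,-0.2778)
F = F_att + ΣF_rep = (-13.4722,-1.5278)
p' = p + 1/8·F = (5.3160,2.8090)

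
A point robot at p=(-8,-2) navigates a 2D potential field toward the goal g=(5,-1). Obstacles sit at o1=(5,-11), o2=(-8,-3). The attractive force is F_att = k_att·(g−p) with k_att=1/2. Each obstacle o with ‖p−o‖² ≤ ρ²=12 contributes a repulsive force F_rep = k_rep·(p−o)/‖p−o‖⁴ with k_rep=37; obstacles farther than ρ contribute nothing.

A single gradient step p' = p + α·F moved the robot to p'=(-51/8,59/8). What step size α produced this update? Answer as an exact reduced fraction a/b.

F_att = 1/2·(g−p) = 1/2·(13,1) = (6.5000,0.5000)
o1: d²=250 > ρ²=12 → inactive
o2: d²=1 ≤ ρ²=12; F_rep = 37·(0,1)/1² = (0.0000,37.0000)
F = F_att + ΣF_rep = (6.5000,37.5000)
Δp = p'−p = (1.6250,9.3750); α = Δx/Fx = (13/8) / (13/2) = 1/4
check: Δy/Fy = (75/8) / (75/2) = 1/4 ✓

α = 1/4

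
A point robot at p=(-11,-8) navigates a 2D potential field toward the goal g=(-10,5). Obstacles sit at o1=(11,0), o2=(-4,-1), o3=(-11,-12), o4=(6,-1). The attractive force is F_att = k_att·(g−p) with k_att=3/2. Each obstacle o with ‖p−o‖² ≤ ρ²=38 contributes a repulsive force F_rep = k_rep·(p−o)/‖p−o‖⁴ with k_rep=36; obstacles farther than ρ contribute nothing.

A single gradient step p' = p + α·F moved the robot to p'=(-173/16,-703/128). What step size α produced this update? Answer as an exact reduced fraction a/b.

F_att = 3/2·(g−p) = 3/2·(1,13) = (1.5000,19.5000)
o1: d²=548 > ρ²=38 → inactive
o2: d²=98 > ρ²=38 → inactive
o3: d²=16 ≤ ρ²=38; F_rep = 36·(0,4)/16² = (0.0000,0.5625)
o4: d²=338 > ρ²=38 → inactive
F = F_att + ΣF_rep = (1.5000,20.0625)
Δp = p'−p = (0.1875,2.5078); α = Δx/Fx = (3/16) / (3/2) = 1/8
check: Δy/Fy = (321/128) / (321/16) = 1/8 ✓

α = 1/8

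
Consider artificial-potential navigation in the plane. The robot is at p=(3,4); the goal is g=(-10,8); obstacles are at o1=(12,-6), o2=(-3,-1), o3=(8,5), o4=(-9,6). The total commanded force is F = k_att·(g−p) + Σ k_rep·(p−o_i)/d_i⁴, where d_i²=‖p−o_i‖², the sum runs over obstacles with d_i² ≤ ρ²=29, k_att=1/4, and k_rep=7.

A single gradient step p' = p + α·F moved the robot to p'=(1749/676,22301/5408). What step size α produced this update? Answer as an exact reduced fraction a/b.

F_att = 1/4·(g−p) = 1/4·(-13,4) = (-3.2500,1.0000)
o1: d²=181 > ρ²=29 → inactive
o2: d²=61 > ρ²=29 → inactive
o3: d²=26 ≤ ρ²=29; F_rep = 7·(-5,-1)/26² = (-0.0518,-0.0104)
o4: d²=148 > ρ²=29 → inactive
F = F_att + ΣF_rep = (-3.3018,0.9896)
Δp = p'−p = (-0.4127,0.1237); α = Δx/Fx = (-279/676) / (-558/169) = 1/8
check: Δy/Fy = (669/5408) / (669/676) = 1/8 ✓

α = 1/8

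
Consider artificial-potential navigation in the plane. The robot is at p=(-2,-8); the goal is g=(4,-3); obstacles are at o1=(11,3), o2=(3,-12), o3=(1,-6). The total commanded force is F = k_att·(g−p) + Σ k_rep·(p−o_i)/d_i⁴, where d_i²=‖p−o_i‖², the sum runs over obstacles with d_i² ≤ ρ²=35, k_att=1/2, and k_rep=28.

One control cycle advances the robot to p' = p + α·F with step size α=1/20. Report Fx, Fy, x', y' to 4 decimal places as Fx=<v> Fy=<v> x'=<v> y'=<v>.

F_att = 1/2·(g−p) = 1/2·(6,5) = (3.0000,2.5000)
o1: d²=290 > ρ²=35 → inactive
o2: d²=41 > ρ²=35 → inactive
o3: d²=13 ≤ ρ²=35; F_rep = 28·(-3,-2)/13² = (-0.4970,-0.3314)
F = F_att + ΣF_rep = (2.5030,2.1686)
p' = p + 1/20·F = (-1.8749,-7.8916)

Fx=2.5030 Fy=2.1686 x'=-1.8749 y'=-7.8916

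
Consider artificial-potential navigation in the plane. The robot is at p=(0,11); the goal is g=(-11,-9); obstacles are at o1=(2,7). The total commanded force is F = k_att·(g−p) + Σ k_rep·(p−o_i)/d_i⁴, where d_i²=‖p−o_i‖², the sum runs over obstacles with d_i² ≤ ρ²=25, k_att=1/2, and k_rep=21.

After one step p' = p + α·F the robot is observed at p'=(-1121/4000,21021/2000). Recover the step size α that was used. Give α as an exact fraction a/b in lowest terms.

F_att = 1/2·(g−p) = 1/2·(-11,-20) = (-5.5000,-10.0000)
o1: d²=20 ≤ ρ²=25; F_rep = 21·(-2,4)/20² = (-0.1050,0.2100)
F = F_att + ΣF_rep = (-5.6050,-9.7900)
Δp = p'−p = (-0.2802,-0.4895); α = Δx/Fx = (-1121/4000) / (-1121/200) = 1/20
check: Δy/Fy = (-979/2000) / (-979/100) = 1/20 ✓

α = 1/20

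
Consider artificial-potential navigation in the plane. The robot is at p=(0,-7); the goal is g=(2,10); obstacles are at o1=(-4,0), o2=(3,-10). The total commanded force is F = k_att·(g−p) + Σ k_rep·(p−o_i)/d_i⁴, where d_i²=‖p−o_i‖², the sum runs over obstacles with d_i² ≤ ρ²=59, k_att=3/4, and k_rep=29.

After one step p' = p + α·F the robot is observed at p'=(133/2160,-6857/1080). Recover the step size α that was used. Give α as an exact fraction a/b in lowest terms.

F_att = 3/4·(g−p) = 3/4·(2,17) = (1.5000,12.7500)
o1: d²=65 > ρ²=59 → inactive
o2: d²=18 ≤ ρ²=59; F_rep = 29·(-3,3)/18² = (-0.2685,0.2685)
F = F_att + ΣF_rep = (1.2315,13.0185)
Δp = p'−p = (0.0616,0.6509); α = Δx/Fx = (133/2160) / (133/108) = 1/20
check: Δy/Fy = (703/1080) / (703/54) = 1/20 ✓

α = 1/20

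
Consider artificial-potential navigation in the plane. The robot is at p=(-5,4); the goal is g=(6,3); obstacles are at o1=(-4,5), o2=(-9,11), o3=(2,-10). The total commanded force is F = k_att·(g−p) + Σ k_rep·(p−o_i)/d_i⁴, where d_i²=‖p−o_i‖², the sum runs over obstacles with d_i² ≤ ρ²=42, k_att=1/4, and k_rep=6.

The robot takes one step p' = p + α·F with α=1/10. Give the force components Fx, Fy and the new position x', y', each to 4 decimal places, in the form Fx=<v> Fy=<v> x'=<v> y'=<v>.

Fx=1.2500 Fy=-1.7500 x'=-4.8750 y'=3.8250

F_att = 1/4·(g−p) = 1/4·(11,-1) = (2.7500,-0.2500)
o1: d²=2 ≤ ρ²=42; F_rep = 6·(-1,-1)/2² = (-1.5000,-1.5000)
o2: d²=65 > ρ²=42 → inactive
o3: d²=245 > ρ²=42 → inactive
F = F_att + ΣF_rep = (1.2500,-1.7500)
p' = p + 1/10·F = (-4.8750,3.8250)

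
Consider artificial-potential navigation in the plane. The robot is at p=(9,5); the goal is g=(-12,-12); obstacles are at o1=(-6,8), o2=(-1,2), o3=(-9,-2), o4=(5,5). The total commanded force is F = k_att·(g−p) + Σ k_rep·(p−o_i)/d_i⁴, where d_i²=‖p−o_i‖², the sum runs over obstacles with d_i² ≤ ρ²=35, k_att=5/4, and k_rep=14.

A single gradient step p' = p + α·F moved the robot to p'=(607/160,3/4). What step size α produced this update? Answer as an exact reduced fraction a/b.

F_att = 5/4·(g−p) = 5/4·(-21,-17) = (-26.2500,-21.2500)
o1: d²=234 > ρ²=35 → inactive
o2: d²=109 > ρ²=35 → inactive
o3: d²=373 > ρ²=35 → inactive
o4: d²=16 ≤ ρ²=35; F_rep = 14·(4,0)/16² = (0.2188,0.0000)
F = F_att + ΣF_rep = (-26.0312,-21.2500)
Δp = p'−p = (-5.2062,-4.2500); α = Δx/Fx = (-833/160) / (-833/32) = 1/5
check: Δy/Fy = (-17/4) / (-85/4) = 1/5 ✓

α = 1/5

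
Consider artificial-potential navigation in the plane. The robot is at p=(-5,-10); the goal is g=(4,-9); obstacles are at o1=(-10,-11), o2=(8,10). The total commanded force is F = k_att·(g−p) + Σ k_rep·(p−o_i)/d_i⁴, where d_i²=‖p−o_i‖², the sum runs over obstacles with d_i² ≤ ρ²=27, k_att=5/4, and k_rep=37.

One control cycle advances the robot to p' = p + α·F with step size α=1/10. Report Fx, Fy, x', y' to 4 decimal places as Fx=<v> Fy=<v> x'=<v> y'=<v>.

F_att = 5/4·(g−p) = 5/4·(9,1) = (11.2500,1.2500)
o1: d²=26 ≤ ρ²=27; F_rep = 37·(5,1)/26² = (0.2737,0.0547)
o2: d²=569 > ρ²=27 → inactive
F = F_att + ΣF_rep = (11.5237,1.3047)
p' = p + 1/10·F = (-3.8476,-9.8695)

Fx=11.5237 Fy=1.3047 x'=-3.8476 y'=-9.8695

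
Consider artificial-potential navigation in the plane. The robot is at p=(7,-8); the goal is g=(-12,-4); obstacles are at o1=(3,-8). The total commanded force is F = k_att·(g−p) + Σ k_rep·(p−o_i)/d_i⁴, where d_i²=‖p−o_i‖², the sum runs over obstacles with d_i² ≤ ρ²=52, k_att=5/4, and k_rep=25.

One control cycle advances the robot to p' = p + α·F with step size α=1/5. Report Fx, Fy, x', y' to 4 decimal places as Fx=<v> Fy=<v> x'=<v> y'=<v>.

F_att = 5/4·(g−p) = 5/4·(-19,4) = (-23.7500,5.0000)
o1: d²=16 ≤ ρ²=52; F_rep = 25·(4,0)/16² = (0.3906,0.0000)
F = F_att + ΣF_rep = (-23.3594,5.0000)
p' = p + 1/5·F = (2.3281,-7.0000)

Fx=-23.3594 Fy=5.0000 x'=2.3281 y'=-7.0000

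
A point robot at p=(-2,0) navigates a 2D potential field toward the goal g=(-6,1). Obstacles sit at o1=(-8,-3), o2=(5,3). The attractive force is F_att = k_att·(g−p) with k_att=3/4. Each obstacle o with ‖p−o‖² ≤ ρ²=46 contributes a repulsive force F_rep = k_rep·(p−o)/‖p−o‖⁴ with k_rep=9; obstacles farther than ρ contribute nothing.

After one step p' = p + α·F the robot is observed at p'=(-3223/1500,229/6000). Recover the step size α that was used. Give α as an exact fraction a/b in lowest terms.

α = 1/20

F_att = 3/4·(g−p) = 3/4·(-4,1) = (-3.0000,0.7500)
o1: d²=45 ≤ ρ²=46; F_rep = 9·(6,3)/45² = (0.0267,0.0133)
o2: d²=58 > ρ²=46 → inactive
F = F_att + ΣF_rep = (-2.9733,0.7633)
Δp = p'−p = (-0.1487,0.0382); α = Δx/Fx = (-223/1500) / (-223/75) = 1/20
check: Δy/Fy = (229/6000) / (229/300) = 1/20 ✓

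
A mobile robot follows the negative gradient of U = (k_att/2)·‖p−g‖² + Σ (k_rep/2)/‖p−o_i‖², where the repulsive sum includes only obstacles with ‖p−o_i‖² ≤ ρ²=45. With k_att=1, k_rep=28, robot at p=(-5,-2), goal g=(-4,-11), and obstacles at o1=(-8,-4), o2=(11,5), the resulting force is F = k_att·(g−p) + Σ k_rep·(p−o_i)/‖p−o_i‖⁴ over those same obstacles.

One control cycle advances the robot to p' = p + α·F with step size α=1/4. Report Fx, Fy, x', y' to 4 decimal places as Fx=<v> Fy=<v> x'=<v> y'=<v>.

F_att = 1·(g−p) = 1·(1,-9) = (1.0000,-9.0000)
o1: d²=13 ≤ ρ²=45; F_rep = 28·(3,2)/13² = (0.4970,0.3314)
o2: d²=305 > ρ²=45 → inactive
F = F_att + ΣF_rep = (1.4970,-8.6686)
p' = p + 1/4·F = (-4.6257,-4.1672)

Fx=1.4970 Fy=-8.6686 x'=-4.6257 y'=-4.1672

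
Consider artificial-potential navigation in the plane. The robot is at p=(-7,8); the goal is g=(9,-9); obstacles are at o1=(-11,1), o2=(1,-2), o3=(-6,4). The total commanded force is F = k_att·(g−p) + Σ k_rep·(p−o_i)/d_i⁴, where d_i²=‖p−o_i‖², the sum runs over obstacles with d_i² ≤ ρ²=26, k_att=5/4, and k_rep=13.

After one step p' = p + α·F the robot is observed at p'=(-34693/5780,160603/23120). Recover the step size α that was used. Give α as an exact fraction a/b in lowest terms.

α = 1/20

F_att = 5/4·(g−p) = 5/4·(16,-17) = (20.0000,-21.2500)
o1: d²=65 > ρ²=26 → inactive
o2: d²=164 > ρ²=26 → inactive
o3: d²=17 ≤ ρ²=26; F_rep = 13·(-1,4)/17² = (-0.0450,0.1799)
F = F_att + ΣF_rep = (19.9550,-21.0701)
Δp = p'−p = (0.9978,-1.0535); α = Δx/Fx = (5767/5780) / (5767/289) = 1/20
check: Δy/Fy = (-24357/23120) / (-24357/1156) = 1/20 ✓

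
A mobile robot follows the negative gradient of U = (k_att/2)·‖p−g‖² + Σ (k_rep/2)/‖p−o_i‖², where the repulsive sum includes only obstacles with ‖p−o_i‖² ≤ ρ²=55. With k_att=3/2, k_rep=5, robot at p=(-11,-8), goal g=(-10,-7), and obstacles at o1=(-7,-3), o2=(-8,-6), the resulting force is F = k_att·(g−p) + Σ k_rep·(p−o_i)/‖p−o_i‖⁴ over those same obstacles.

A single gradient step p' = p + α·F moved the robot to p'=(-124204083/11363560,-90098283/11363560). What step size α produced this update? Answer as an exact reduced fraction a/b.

F_att = 3/2·(g−p) = 3/2·(1,1) = (1.5000,1.5000)
o1: d²=41 ≤ ρ²=55; F_rep = 5·(-4,-5)/41² = (-0.0119,-0.0149)
o2: d²=13 ≤ ρ²=55; F_rep = 5·(-3,-2)/13² = (-0.0888,-0.0592)
F = F_att + ΣF_rep = (1.3993,1.4260)
Δp = p'−p = (0.0700,0.0713); α = Δx/Fx = (795077/11363560) / (795077/568178) = 1/20
check: Δy/Fy = (810197/11363560) / (810197/568178) = 1/20 ✓

α = 1/20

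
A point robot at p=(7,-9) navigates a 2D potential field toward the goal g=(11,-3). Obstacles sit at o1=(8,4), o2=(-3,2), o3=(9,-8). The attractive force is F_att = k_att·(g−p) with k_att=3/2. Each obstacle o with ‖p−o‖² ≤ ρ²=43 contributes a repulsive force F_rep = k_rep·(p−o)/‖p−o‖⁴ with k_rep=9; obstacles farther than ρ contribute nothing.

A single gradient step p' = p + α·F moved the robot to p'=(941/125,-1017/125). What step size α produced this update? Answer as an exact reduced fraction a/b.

α = 1/10

F_att = 3/2·(g−p) = 3/2·(4,6) = (6.0000,9.0000)
o1: d²=170 > ρ²=43 → inactive
o2: d²=221 > ρ²=43 → inactive
o3: d²=5 ≤ ρ²=43; F_rep = 9·(-2,-1)/5² = (-0.7200,-0.3600)
F = F_att + ΣF_rep = (5.2800,8.6400)
Δp = p'−p = (0.5280,0.8640); α = Δx/Fx = (66/125) / (132/25) = 1/10
check: Δy/Fy = (108/125) / (216/25) = 1/10 ✓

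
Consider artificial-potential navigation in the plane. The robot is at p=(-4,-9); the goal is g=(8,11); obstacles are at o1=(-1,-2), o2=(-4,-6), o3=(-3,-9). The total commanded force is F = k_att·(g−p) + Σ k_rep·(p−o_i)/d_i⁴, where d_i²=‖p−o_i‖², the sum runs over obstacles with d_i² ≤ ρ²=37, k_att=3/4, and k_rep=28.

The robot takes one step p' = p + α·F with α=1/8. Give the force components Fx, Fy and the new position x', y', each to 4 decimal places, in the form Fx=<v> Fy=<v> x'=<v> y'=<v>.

Fx=-19.0000 Fy=13.9630 x'=-6.3750 y'=-7.2546

F_att = 3/4·(g−p) = 3/4·(12,20) = (9.0000,15.0000)
o1: d²=58 > ρ²=37 → inactive
o2: d²=9 ≤ ρ²=37; F_rep = 28·(0,-3)/9² = (0.0000,-1.0370)
o3: d²=1 ≤ ρ²=37; F_rep = 28·(-1,0)/1² = (-28.0000,0.0000)
F = F_att + ΣF_rep = (-19.0000,13.9630)
p' = p + 1/8·F = (-6.3750,-7.2546)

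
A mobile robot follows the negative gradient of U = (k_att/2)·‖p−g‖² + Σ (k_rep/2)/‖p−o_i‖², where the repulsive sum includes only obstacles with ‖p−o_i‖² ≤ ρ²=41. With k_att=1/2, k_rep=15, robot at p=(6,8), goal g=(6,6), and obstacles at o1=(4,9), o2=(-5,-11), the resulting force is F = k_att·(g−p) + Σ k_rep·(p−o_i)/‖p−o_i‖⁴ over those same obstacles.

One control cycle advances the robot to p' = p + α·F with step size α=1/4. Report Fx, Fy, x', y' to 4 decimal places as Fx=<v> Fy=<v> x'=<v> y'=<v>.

F_att = 1/2·(g−p) = 1/2·(0,-2) = (0.0000,-1.0000)
o1: d²=5 ≤ ρ²=41; F_rep = 15·(2,-1)/5² = (1.2000,-0.6000)
o2: d²=482 > ρ²=41 → inactive
F = F_att + ΣF_rep = (1.2000,-1.6000)
p' = p + 1/4·F = (6.3000,7.6000)

Fx=1.2000 Fy=-1.6000 x'=6.3000 y'=7.6000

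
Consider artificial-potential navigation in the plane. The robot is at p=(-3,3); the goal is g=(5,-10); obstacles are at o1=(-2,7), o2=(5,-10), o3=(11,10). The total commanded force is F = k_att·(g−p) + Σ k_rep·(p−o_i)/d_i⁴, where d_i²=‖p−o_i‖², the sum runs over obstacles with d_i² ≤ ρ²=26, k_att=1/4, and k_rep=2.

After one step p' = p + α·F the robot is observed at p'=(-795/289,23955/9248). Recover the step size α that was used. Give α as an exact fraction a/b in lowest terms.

α = 1/8

F_att = 1/4·(g−p) = 1/4·(8,-13) = (2.0000,-3.2500)
o1: d²=17 ≤ ρ²=26; F_rep = 2·(-1,-4)/17² = (-0.0069,-0.0277)
o2: d²=233 > ρ²=26 → inactive
o3: d²=245 > ρ²=26 → inactive
F = F_att + ΣF_rep = (1.9931,-3.2777)
Δp = p'−p = (0.2491,-0.4097); α = Δx/Fx = (72/289) / (576/289) = 1/8
check: Δy/Fy = (-3789/9248) / (-3789/1156) = 1/8 ✓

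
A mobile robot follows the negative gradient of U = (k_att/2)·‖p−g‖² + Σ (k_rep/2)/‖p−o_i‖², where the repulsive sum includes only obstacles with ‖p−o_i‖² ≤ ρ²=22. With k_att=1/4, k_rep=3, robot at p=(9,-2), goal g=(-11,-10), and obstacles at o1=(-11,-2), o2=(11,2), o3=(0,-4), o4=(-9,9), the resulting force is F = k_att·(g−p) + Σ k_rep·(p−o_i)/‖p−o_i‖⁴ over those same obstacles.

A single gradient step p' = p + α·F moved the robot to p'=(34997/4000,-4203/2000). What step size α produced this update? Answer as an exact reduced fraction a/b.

F_att = 1/4·(g−p) = 1/4·(-20,-8) = (-5.0000,-2.0000)
o1: d²=400 > ρ²=22 → inactive
o2: d²=20 ≤ ρ²=22; F_rep = 3·(-2,-4)/20² = (-0.0150,-0.0300)
o3: d²=85 > ρ²=22 → inactive
o4: d²=445 > ρ²=22 → inactive
F = F_att + ΣF_rep = (-5.0150,-2.0300)
Δp = p'−p = (-0.2507,-0.1015); α = Δx/Fx = (-1003/4000) / (-1003/200) = 1/20
check: Δy/Fy = (-203/2000) / (-203/100) = 1/20 ✓

α = 1/20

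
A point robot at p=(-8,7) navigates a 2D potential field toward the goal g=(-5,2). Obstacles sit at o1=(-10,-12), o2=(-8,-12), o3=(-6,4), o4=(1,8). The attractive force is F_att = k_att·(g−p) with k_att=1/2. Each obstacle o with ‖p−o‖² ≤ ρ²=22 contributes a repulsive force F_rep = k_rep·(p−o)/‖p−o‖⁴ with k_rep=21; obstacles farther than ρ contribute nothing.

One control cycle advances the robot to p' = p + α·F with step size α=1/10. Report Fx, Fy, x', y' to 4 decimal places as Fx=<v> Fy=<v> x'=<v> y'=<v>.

Fx=1.2515 Fy=-2.1272 x'=-7.8749 y'=6.7873

F_att = 1/2·(g−p) = 1/2·(3,-5) = (1.5000,-2.5000)
o1: d²=365 > ρ²=22 → inactive
o2: d²=361 > ρ²=22 → inactive
o3: d²=13 ≤ ρ²=22; F_rep = 21·(-2,3)/13² = (-0.2485,0.3728)
o4: d²=82 > ρ²=22 → inactive
F = F_att + ΣF_rep = (1.2515,-2.1272)
p' = p + 1/10·F = (-7.8749,6.7873)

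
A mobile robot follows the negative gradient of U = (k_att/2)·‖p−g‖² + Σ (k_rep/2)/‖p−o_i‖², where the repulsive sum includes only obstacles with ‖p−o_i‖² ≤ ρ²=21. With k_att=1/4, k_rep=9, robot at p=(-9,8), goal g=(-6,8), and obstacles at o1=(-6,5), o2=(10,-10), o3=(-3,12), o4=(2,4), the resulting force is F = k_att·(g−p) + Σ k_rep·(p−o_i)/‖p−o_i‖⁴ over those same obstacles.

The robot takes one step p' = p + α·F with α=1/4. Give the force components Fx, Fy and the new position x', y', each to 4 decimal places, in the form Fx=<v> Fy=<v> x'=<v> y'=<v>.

F_att = 1/4·(g−p) = 1/4·(3,0) = (0.7500,0.0000)
o1: d²=18 ≤ ρ²=21; F_rep = 9·(-3,3)/18² = (-0.0833,0.0833)
o2: d²=685 > ρ²=21 → inactive
o3: d²=52 > ρ²=21 → inactive
o4: d²=137 > ρ²=21 → inactive
F = F_att + ΣF_rep = (0.6667,0.0833)
p' = p + 1/4·F = (-8.8333,8.0208)

Fx=0.6667 Fy=0.0833 x'=-8.8333 y'=8.0208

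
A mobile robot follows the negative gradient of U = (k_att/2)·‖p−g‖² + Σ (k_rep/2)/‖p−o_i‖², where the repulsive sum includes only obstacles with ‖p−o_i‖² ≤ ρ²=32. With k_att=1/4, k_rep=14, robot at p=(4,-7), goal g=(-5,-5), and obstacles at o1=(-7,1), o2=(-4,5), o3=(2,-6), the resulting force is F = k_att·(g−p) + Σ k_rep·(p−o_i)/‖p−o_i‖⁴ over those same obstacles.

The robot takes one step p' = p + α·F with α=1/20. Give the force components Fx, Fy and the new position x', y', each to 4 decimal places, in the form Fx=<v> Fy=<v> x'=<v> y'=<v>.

F_att = 1/4·(g−p) = 1/4·(-9,2) = (-2.2500,0.5000)
o1: d²=185 > ρ²=32 → inactive
o2: d²=208 > ρ²=32 → inactive
o3: d²=5 ≤ ρ²=32; F_rep = 14·(2,-1)/5² = (1.1200,-0.5600)
F = F_att + ΣF_rep = (-1.1300,-0.0600)
p' = p + 1/20·F = (3.9435,-7.0030)

Fx=-1.1300 Fy=-0.0600 x'=3.9435 y'=-7.0030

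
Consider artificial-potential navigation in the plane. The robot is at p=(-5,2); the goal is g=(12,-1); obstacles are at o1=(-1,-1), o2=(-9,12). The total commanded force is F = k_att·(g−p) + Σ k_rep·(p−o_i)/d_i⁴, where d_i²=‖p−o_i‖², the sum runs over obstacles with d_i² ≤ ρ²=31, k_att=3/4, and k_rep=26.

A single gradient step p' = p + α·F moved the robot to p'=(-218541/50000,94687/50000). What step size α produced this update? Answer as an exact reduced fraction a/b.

α = 1/20

F_att = 3/4·(g−p) = 3/4·(17,-3) = (12.7500,-2.2500)
o1: d²=25 ≤ ρ²=31; F_rep = 26·(-4,3)/25² = (-0.1664,0.1248)
o2: d²=116 > ρ²=31 → inactive
F = F_att + ΣF_rep = (12.5836,-2.1252)
Δp = p'−p = (0.6292,-0.1063); α = Δx/Fx = (31459/50000) / (31459/2500) = 1/20
check: Δy/Fy = (-5313/50000) / (-5313/2500) = 1/20 ✓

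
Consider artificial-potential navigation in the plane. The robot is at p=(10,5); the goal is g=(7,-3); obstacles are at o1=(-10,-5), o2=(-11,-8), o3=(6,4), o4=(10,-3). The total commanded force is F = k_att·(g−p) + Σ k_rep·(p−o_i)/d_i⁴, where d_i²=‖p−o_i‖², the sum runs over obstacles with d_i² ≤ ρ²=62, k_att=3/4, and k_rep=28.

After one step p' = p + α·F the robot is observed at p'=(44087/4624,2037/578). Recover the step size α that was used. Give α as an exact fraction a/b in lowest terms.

α = 1/4

F_att = 3/4·(g−p) = 3/4·(-3,-8) = (-2.2500,-6.0000)
o1: d²=500 > ρ²=62 → inactive
o2: d²=610 > ρ²=62 → inactive
o3: d²=17 ≤ ρ²=62; F_rep = 28·(4,1)/17² = (0.3875,0.0969)
o4: d²=64 > ρ²=62 → inactive
F = F_att + ΣF_rep = (-1.8625,-5.9031)
Δp = p'−p = (-0.4656,-1.4758); α = Δx/Fx = (-2153/4624) / (-2153/1156) = 1/4
check: Δy/Fy = (-853/578) / (-1706/289) = 1/4 ✓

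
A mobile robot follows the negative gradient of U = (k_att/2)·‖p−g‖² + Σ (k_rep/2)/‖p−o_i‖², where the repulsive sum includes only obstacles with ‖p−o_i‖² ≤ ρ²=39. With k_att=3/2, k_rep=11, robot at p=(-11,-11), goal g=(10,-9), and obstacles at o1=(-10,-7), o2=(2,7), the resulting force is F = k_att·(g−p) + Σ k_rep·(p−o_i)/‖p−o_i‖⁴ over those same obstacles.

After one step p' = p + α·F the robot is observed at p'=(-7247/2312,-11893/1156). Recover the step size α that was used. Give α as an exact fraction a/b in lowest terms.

F_att = 3/2·(g−p) = 3/2·(21,2) = (31.5000,3.0000)
o1: d²=17 ≤ ρ²=39; F_rep = 11·(-1,-4)/17² = (-0.0381,-0.1522)
o2: d²=493 > ρ²=39 → inactive
F = F_att + ΣF_rep = (31.4619,2.8478)
Δp = p'−p = (7.8655,0.7119); α = Δx/Fx = (18185/2312) / (18185/578) = 1/4
check: Δy/Fy = (823/1156) / (823/289) = 1/4 ✓

α = 1/4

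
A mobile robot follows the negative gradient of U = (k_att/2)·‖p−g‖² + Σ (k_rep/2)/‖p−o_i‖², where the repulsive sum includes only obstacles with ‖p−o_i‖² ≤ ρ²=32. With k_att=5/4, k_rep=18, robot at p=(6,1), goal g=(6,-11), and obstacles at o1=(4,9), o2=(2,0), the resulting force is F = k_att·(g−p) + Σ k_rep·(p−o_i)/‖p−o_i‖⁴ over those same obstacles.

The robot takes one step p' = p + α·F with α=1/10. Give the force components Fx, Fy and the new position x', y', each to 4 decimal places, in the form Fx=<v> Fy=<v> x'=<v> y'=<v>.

Fx=0.2491 Fy=-14.9377 x'=6.0249 y'=-0.4938

F_att = 5/4·(g−p) = 5/4·(0,-12) = (0.0000,-15.0000)
o1: d²=68 > ρ²=32 → inactive
o2: d²=17 ≤ ρ²=32; F_rep = 18·(4,1)/17² = (0.2491,0.0623)
F = F_att + ΣF_rep = (0.2491,-14.9377)
p' = p + 1/10·F = (6.0249,-0.4938)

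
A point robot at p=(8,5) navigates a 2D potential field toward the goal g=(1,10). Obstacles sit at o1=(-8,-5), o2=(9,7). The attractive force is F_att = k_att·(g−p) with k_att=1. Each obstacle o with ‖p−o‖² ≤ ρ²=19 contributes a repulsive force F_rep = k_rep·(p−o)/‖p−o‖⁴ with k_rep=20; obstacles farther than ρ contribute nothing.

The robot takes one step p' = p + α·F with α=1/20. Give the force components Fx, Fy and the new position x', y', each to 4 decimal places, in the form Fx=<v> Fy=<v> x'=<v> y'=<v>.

Fx=-7.8000 Fy=3.4000 x'=7.6100 y'=5.1700

F_att = 1·(g−p) = 1·(-7,5) = (-7.0000,5.0000)
o1: d²=356 > ρ²=19 → inactive
o2: d²=5 ≤ ρ²=19; F_rep = 20·(-1,-2)/5² = (-0.8000,-1.6000)
F = F_att + ΣF_rep = (-7.8000,3.4000)
p' = p + 1/20·F = (7.6100,5.1700)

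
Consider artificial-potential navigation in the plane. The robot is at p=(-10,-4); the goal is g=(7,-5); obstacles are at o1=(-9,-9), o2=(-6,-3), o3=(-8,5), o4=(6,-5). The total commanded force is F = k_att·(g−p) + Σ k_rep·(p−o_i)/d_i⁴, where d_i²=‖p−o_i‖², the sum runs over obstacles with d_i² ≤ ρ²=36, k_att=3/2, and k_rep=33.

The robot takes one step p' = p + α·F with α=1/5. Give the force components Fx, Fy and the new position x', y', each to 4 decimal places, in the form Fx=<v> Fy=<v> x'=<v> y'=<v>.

Fx=24.9944 Fy=-1.3701 x'=-5.0011 y'=-4.2740

F_att = 3/2·(g−p) = 3/2·(17,-1) = (25.5000,-1.5000)
o1: d²=26 ≤ ρ²=36; F_rep = 33·(-1,5)/26² = (-0.0488,0.2441)
o2: d²=17 ≤ ρ²=36; F_rep = 33·(-4,-1)/17² = (-0.4567,-0.1142)
o3: d²=85 > ρ²=36 → inactive
o4: d²=257 > ρ²=36 → inactive
F = F_att + ΣF_rep = (24.9944,-1.3701)
p' = p + 1/5·F = (-5.0011,-4.2740)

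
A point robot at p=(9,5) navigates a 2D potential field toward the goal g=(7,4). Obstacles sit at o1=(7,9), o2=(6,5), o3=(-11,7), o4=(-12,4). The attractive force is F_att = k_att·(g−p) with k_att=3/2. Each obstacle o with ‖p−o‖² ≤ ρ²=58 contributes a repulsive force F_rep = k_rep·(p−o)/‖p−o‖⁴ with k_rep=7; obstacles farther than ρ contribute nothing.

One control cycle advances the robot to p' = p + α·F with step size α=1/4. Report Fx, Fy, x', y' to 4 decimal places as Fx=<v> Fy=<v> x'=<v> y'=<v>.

Fx=-2.7057 Fy=-1.5700 x'=8.3236 y'=4.6075

F_att = 3/2·(g−p) = 3/2·(-2,-1) = (-3.0000,-1.5000)
o1: d²=20 ≤ ρ²=58; F_rep = 7·(2,-4)/20² = (0.0350,-0.0700)
o2: d²=9 ≤ ρ²=58; F_rep = 7·(3,0)/9² = (0.2593,0.0000)
o3: d²=404 > ρ²=58 → inactive
o4: d²=442 > ρ²=58 → inactive
F = F_att + ΣF_rep = (-2.7057,-1.5700)
p' = p + 1/4·F = (8.3236,4.6075)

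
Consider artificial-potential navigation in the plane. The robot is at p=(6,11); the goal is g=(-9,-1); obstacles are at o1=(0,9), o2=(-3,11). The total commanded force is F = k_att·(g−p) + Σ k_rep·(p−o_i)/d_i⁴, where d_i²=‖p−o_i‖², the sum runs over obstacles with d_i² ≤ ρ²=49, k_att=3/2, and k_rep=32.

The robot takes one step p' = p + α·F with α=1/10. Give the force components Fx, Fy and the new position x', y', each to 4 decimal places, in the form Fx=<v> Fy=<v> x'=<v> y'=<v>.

F_att = 3/2·(g−p) = 3/2·(-15,-12) = (-22.5000,-18.0000)
o1: d²=40 ≤ ρ²=49; F_rep = 32·(6,2)/40² = (0.1200,0.0400)
o2: d²=81 > ρ²=49 → inactive
F = F_att + ΣF_rep = (-22.3800,-17.9600)
p' = p + 1/10·F = (3.7620,9.2040)

Fx=-22.3800 Fy=-17.9600 x'=3.7620 y'=9.2040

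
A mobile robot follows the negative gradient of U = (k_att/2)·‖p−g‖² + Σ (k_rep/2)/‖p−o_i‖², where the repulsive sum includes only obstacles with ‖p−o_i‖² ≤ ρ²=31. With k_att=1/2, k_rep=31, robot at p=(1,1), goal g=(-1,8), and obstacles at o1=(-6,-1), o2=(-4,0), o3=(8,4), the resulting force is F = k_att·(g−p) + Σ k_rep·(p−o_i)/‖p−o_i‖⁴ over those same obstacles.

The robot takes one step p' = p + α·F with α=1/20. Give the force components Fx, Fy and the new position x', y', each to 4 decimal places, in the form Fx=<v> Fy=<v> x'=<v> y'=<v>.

F_att = 1/2·(g−p) = 1/2·(-2,7) = (-1.0000,3.5000)
o1: d²=53 > ρ²=31 → inactive
o2: d²=26 ≤ ρ²=31; F_rep = 31·(5,1)/26² = (0.2293,0.0459)
o3: d²=58 > ρ²=31 → inactive
F = F_att + ΣF_rep = (-0.7707,3.5459)
p' = p + 1/20·F = (0.9615,1.1773)

Fx=-0.7707 Fy=3.5459 x'=0.9615 y'=1.1773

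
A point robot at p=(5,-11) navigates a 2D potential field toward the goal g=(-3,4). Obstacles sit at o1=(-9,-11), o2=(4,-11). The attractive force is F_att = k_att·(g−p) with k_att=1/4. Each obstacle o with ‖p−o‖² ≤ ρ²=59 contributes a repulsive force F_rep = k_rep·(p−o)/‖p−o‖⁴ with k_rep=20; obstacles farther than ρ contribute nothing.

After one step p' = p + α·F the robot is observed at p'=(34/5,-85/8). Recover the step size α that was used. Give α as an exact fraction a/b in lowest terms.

F_att = 1/4·(g−p) = 1/4·(-8,15) = (-2.0000,3.7500)
o1: d²=196 > ρ²=59 → inactive
o2: d²=1 ≤ ρ²=59; F_rep = 20·(1,0)/1² = (20.0000,0.0000)
F = F_att + ΣF_rep = (18.0000,3.7500)
Δp = p'−p = (1.8000,0.3750); α = Δx/Fx = (9/5) / (18) = 1/10
check: Δy/Fy = (3/8) / (15/4) = 1/10 ✓

α = 1/10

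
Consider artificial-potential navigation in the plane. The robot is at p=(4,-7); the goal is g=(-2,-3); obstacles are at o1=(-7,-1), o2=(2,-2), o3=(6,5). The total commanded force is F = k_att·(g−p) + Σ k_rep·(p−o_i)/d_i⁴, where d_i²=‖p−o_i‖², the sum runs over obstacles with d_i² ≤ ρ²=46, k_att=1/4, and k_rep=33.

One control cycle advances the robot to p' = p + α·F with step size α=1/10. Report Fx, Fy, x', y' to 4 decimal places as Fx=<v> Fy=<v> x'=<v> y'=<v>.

F_att = 1/4·(g−p) = 1/4·(-6,4) = (-1.5000,1.0000)
o1: d²=157 > ρ²=46 → inactive
o2: d²=29 ≤ ρ²=46; F_rep = 33·(2,-5)/29² = (0.0785,-0.1962)
o3: d²=148 > ρ²=46 → inactive
F = F_att + ΣF_rep = (-1.4215,0.8038)
p' = p + 1/10·F = (3.8578,-6.9196)

Fx=-1.4215 Fy=0.8038 x'=3.8578 y'=-6.9196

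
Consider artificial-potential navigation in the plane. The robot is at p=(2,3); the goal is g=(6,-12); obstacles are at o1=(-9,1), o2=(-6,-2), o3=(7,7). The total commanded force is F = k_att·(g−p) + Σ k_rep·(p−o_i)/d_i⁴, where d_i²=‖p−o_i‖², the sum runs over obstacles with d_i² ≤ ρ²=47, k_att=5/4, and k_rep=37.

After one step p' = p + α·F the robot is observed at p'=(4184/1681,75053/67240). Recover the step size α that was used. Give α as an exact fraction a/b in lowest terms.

α = 1/10

F_att = 5/4·(g−p) = 5/4·(4,-15) = (5.0000,-18.7500)
o1: d²=125 > ρ²=47 → inactive
o2: d²=89 > ρ²=47 → inactive
o3: d²=41 ≤ ρ²=47; F_rep = 37·(-5,-4)/41² = (-0.1101,-0.0880)
F = F_att + ΣF_rep = (4.8899,-18.8380)
Δp = p'−p = (0.4890,-1.8838); α = Δx/Fx = (822/1681) / (8220/1681) = 1/10
check: Δy/Fy = (-126667/67240) / (-126667/6724) = 1/10 ✓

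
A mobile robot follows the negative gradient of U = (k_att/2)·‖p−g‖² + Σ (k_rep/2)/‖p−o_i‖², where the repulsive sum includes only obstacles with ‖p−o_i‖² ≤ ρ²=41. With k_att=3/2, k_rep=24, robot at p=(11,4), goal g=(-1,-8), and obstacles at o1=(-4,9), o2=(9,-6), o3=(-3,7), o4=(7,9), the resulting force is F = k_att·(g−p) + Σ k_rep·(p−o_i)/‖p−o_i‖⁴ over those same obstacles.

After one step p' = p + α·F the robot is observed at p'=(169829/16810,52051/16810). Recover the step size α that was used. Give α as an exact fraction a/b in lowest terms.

F_att = 3/2·(g−p) = 3/2·(-12,-12) = (-18.0000,-18.0000)
o1: d²=250 > ρ²=41 → inactive
o2: d²=104 > ρ²=41 → inactive
o3: d²=205 > ρ²=41 → inactive
o4: d²=41 ≤ ρ²=41; F_rep = 24·(4,-5)/41² = (0.0571,-0.0714)
F = F_att + ΣF_rep = (-17.9429,-18.0714)
Δp = p'−p = (-0.8971,-0.9036); α = Δx/Fx = (-15081/16810) / (-30162/1681) = 1/20
check: Δy/Fy = (-15189/16810) / (-30378/1681) = 1/20 ✓

α = 1/20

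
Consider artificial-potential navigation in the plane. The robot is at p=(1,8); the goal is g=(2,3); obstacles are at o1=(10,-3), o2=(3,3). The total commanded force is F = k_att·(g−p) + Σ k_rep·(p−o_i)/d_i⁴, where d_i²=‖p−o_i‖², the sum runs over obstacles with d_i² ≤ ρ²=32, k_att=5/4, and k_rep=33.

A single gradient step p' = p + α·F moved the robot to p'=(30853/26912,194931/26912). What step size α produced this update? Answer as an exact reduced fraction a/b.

α = 1/8

F_att = 5/4·(g−p) = 5/4·(1,-5) = (1.2500,-6.2500)
o1: d²=202 > ρ²=32 → inactive
o2: d²=29 ≤ ρ²=32; F_rep = 33·(-2,5)/29² = (-0.0785,0.1962)
F = F_att + ΣF_rep = (1.1715,-6.0538)
Δp = p'−p = (0.1464,-0.7567); α = Δx/Fx = (3941/26912) / (3941/3364) = 1/8
check: Δy/Fy = (-20365/26912) / (-20365/3364) = 1/8 ✓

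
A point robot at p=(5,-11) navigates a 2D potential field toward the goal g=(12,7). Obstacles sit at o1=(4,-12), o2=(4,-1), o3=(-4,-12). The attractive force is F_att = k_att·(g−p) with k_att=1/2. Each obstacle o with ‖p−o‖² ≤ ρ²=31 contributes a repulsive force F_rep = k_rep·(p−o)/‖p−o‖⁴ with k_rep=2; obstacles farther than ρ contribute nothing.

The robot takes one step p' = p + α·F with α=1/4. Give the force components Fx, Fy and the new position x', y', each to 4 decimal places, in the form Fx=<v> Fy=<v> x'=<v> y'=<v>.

F_att = 1/2·(g−p) = 1/2·(7,18) = (3.5000,9.0000)
o1: d²=2 ≤ ρ²=31; F_rep = 2·(1,1)/2² = (0.5000,0.5000)
o2: d²=101 > ρ²=31 → inactive
o3: d²=82 > ρ²=31 → inactive
F = F_att + ΣF_rep = (4.0000,9.5000)
p' = p + 1/4·F = (6.0000,-8.6250)

Fx=4.0000 Fy=9.5000 x'=6.0000 y'=-8.6250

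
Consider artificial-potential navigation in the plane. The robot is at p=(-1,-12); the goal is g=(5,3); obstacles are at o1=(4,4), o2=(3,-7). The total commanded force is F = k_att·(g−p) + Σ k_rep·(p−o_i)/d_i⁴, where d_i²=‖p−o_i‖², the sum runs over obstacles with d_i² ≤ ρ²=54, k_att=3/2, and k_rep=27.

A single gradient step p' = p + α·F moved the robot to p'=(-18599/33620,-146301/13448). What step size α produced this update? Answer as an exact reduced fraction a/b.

α = 1/20

F_att = 3/2·(g−p) = 3/2·(6,15) = (9.0000,22.5000)
o1: d²=281 > ρ²=54 → inactive
o2: d²=41 ≤ ρ²=54; F_rep = 27·(-4,-5)/41² = (-0.0642,-0.0803)
F = F_att + ΣF_rep = (8.9358,22.4197)
Δp = p'−p = (0.4468,1.1210); α = Δx/Fx = (15021/33620) / (15021/1681) = 1/20
check: Δy/Fy = (15075/13448) / (75375/3362) = 1/20 ✓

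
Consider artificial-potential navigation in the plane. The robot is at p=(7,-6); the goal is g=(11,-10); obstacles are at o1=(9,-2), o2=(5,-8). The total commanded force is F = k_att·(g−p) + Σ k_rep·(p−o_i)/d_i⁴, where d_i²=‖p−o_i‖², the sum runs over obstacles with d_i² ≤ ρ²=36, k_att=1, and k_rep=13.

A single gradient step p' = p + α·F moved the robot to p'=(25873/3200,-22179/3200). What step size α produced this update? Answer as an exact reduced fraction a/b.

α = 1/4

F_att = 1·(g−p) = 1·(4,-4) = (4.0000,-4.0000)
o1: d²=20 ≤ ρ²=36; F_rep = 13·(-2,-4)/20² = (-0.0650,-0.1300)
o2: d²=8 ≤ ρ²=36; F_rep = 13·(2,2)/8² = (0.4062,0.4062)
F = F_att + ΣF_rep = (4.3412,-3.7237)
Δp = p'−p = (1.0853,-0.9309); α = Δx/Fx = (3473/3200) / (3473/800) = 1/4
check: Δy/Fy = (-2979/3200) / (-2979/800) = 1/4 ✓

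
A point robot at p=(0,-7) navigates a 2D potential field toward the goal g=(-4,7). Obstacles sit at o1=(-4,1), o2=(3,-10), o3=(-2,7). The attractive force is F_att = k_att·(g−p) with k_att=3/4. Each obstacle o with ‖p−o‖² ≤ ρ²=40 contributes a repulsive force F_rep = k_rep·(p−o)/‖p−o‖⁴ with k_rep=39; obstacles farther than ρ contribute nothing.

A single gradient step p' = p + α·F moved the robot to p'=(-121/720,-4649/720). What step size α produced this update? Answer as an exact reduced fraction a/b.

F_att = 3/4·(g−p) = 3/4·(-4,14) = (-3.0000,10.5000)
o1: d²=80 > ρ²=40 → inactive
o2: d²=18 ≤ ρ²=40; F_rep = 39·(-3,3)/18² = (-0.3611,0.3611)
o3: d²=200 > ρ²=40 → inactive
F = F_att + ΣF_rep = (-3.3611,10.8611)
Δp = p'−p = (-0.1681,0.5431); α = Δx/Fx = (-121/720) / (-121/36) = 1/20
check: Δy/Fy = (391/720) / (391/36) = 1/20 ✓

α = 1/20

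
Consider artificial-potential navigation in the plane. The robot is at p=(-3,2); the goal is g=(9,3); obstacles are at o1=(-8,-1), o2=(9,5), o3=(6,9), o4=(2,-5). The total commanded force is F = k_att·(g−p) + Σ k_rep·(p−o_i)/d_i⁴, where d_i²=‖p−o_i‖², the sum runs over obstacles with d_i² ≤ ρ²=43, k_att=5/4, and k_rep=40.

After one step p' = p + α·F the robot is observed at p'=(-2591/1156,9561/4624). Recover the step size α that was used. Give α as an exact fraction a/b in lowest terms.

F_att = 5/4·(g−p) = 5/4·(12,1) = (15.0000,1.2500)
o1: d²=34 ≤ ρ²=43; F_rep = 40·(5,3)/34² = (0.1730,0.1038)
o2: d²=153 > ρ²=43 → inactive
o3: d²=130 > ρ²=43 → inactive
o4: d²=74 > ρ²=43 → inactive
F = F_att + ΣF_rep = (15.1730,1.3538)
Δp = p'−p = (0.7587,0.0677); α = Δx/Fx = (877/1156) / (4385/289) = 1/20
check: Δy/Fy = (313/4624) / (1565/1156) = 1/20 ✓

α = 1/20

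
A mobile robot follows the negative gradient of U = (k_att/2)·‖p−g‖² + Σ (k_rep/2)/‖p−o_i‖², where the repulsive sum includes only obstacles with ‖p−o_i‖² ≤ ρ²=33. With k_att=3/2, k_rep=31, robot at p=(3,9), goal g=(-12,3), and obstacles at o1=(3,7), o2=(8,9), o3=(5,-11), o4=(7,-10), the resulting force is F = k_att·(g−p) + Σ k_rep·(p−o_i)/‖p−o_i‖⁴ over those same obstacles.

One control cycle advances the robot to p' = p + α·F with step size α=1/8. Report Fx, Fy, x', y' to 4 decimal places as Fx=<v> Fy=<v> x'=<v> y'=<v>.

F_att = 3/2·(g−p) = 3/2·(-15,-6) = (-22.5000,-9.0000)
o1: d²=4 ≤ ρ²=33; F_rep = 31·(0,2)/4² = (0.0000,3.8750)
o2: d²=25 ≤ ρ²=33; F_rep = 31·(-5,0)/25² = (-0.2480,0.0000)
o3: d²=404 > ρ²=33 → inactive
o4: d²=377 > ρ²=33 → inactive
F = F_att + ΣF_rep = (-22.7480,-5.1250)
p' = p + 1/8·F = (0.1565,8.3594)

Fx=-22.7480 Fy=-5.1250 x'=0.1565 y'=8.3594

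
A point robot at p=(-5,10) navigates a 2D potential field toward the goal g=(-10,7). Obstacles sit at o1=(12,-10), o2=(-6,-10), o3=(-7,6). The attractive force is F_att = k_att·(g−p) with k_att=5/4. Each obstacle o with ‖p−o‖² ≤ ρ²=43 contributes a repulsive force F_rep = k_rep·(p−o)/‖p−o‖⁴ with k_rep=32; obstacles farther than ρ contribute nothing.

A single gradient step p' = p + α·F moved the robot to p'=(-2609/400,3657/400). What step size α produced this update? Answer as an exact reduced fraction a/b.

F_att = 5/4·(g−p) = 5/4·(-5,-3) = (-6.2500,-3.7500)
o1: d²=689 > ρ²=43 → inactive
o2: d²=401 > ρ²=43 → inactive
o3: d²=20 ≤ ρ²=43; F_rep = 32·(2,4)/20² = (0.1600,0.3200)
F = F_att + ΣF_rep = (-6.0900,-3.4300)
Δp = p'−p = (-1.5225,-0.8575); α = Δx/Fx = (-609/400) / (-609/100) = 1/4
check: Δy/Fy = (-343/400) / (-343/100) = 1/4 ✓

α = 1/4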